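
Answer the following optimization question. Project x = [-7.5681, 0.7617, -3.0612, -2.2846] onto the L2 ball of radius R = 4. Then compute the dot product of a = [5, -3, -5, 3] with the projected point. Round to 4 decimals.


Step 1: Compute ||x|| (intermediates to 6 decimals).
||x|| = sqrt((-7.5681)^2 + 0.7617^2 + (-3.0612)^2 + (-2.2846)^2) = 8.511561
Step 2: Project.
Since ||x|| > R, scale = R/||x|| = 4/8.511561 = 0.469949, proj(x) = scale * x
proj(x) = [-3.556621, 0.35796, -1.438608, -1.073645]
Step 3: Dot product.
a^T * proj(x) = 5*(-3.556621) - 3*0.35796 - 5*(-1.438608) + 3*(-1.073645) = -14.8849


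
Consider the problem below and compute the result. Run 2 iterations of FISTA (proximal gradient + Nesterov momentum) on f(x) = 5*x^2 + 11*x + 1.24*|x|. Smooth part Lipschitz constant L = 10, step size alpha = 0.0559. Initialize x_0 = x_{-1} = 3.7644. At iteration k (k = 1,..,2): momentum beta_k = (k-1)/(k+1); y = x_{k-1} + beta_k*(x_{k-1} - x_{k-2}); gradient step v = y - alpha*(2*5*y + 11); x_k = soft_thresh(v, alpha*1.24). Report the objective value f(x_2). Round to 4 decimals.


FISTA on f(x) = 5*x^2 + 11*x + 1.24*|x|
L = 10, alpha = 0.0559
Iteration 1: beta = 0.0, y = 3.7644 + 0.0*(3.7644 - 3.7644) = 3.7644
  grad(y) = 48.644, v = y - alpha*grad = 1.0452
  prox(v) = soft_thresh(1.0452, 0.0693) = 0.9759
Iteration 2: beta = 0.3333, y = 0.9759 + 0.3333*(0.9759 - 3.7644) = 0.0464
  grad(y) = 11.4638, v = y - alpha*grad = -0.5944
  prox(v) = soft_thresh(-0.5944, 0.0693) = -0.5251
f(x_2) = 5*(-0.5251)^2 + 11*(-0.5251) + 1.24*|-0.5251| = -3.7465


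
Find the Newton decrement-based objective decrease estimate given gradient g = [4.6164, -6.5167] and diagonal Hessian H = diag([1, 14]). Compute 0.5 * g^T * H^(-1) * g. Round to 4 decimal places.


Step 1: H is diagonal, so H^(-1) * g = [4.6164, -0.4655].
Step 2: g^T H^(-1) g = sum_i g_i^2 / H_ii
  = (4.6164)^2/1 + (-6.5167)^2/14
  = 21.3111 + 3.0334 = 24.3445
Step 3: Objective decrease = 0.5 * g^T H^(-1) g = 12.1723


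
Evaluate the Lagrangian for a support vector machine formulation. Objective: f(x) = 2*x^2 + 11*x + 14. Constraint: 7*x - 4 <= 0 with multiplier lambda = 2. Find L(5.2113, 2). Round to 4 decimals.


Step 1: Evaluate f(x).
f(5.2113) = 2*5.2113^2 + 11*5.2113 + 14 = 125.6396
Step 2: Evaluate g(x).
g(5.2113) = 7*5.2113 - 4 = 32.4791
Step 3: Compute Lagrangian.
L = 125.6396 + 2*32.4791 = 190.5978


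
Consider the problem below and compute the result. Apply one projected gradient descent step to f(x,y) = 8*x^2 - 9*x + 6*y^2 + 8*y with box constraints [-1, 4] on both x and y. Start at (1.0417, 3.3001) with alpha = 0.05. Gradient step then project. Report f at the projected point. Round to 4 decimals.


Step 1: Compute gradient at (1.0417, 3.3001).
grad_x = 2*8*1.0417 - 9 = 7.6672
grad_y = 2*6*3.3001 + 8 = 47.6012
Step 2: Gradient step.
x_raw = 1.0417 - 0.05*7.6672 = 0.6583
y_raw = 3.3001 - 0.05*47.6012 = 0.92
Step 3: Project onto [-1, 4].
x_proj = clip(0.6583) = 0.6583
y_proj = clip(0.92) = 0.92
Step 4: Evaluate f.
f(0.6583, 0.92) = 9.9814


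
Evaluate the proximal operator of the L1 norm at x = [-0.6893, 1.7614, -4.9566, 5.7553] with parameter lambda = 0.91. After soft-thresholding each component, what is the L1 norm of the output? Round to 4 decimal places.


Soft-thresholding with lambda = 0.91:
prox(-0.6893) = sign(-0.6893)*max(|-0.6893| - 0.91, 0) = 0.0
prox(1.7614) = sign(1.7614)*max(|1.7614| - 0.91, 0) = 0.8514
prox(-4.9566) = sign(-4.9566)*max(|-4.9566| - 0.91, 0) = -4.0466
prox(5.7553) = sign(5.7553)*max(|5.7553| - 0.91, 0) = 4.8453
prox(x) = [0.0, 0.8514, -4.0466, 4.8453]
||prox(x)||_1 = 0.0 + 0.8514 + 4.0466 + 4.8453 = 9.7433


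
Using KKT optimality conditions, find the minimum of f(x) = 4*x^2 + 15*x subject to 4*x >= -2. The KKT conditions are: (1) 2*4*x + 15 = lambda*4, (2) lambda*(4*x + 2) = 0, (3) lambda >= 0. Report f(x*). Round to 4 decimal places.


Step 1: Try lambda = 0 (constraint inactive).
x_unc = -15/(2*4) = -1.875
Check: 4*-1.875 = -7.5 < -2 -- violated!
Step 2: Constraint must be active: 4*x = -2
x* = -2/4 = -0.5
lambda = (2*4*(-0.5) + 15)/4 = 2.75
Step 3: Compute optimal value.
f(x*) = 4*(-0.5)^2 + 15*(-0.5) = -6.5


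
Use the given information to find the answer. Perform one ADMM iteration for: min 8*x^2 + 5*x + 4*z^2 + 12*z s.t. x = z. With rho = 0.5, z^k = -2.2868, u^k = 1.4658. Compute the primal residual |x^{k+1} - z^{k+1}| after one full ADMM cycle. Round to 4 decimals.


ADMM iteration with rho = 0.5, z^k = -2.2868, u^k = 1.4658
Step 1: x-update.
Minimize 8*x^2 + 5*x + (0.5/2)*(x + 2.2868 + 1.4658)^2
FOC: (2*8 + 0.5)*x = -5 + 0.5*(-2.2868 - 1.4658)
x^{k+1} = -0.4167
Step 2: z-update.
Minimize 4*z^2 + 12*z + (0.5/2)*(-0.4167 - z + 1.4658)^2
FOC: (2*4 + 0.5)*z = -12 + 0.5*(-0.4167 + 1.4658)
z^{k+1} = -1.3501
Step 3: u-update.
u^{k+1} = 1.4658 - 0.4167 + 1.3501 = 2.3991
Step 4: Primal residual = |-0.4167 + 1.3501| = 0.9333


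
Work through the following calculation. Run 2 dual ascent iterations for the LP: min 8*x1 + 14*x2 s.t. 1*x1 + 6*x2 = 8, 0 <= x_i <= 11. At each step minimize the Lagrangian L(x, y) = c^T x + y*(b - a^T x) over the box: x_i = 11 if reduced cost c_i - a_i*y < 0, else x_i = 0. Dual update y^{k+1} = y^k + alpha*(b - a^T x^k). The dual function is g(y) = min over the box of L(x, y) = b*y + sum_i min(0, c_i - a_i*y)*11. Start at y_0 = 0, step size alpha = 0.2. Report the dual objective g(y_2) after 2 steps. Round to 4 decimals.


Dual ascent for LP: min 8*x1 + 14*x2, 1*x1 + 6*x2 = 8, 0 <= x_i <= 11
Step 1: y^k = 0.0, reduced costs: (8.0, 14.0)
  x^k = (0.0, 0.0), subgradient = b - a^T x = 8.0
  y^{k+1} = 0.0 + 0.2*8.0 = 1.6
Step 2: y^k = 1.6, reduced costs: (6.4, 4.4)
  x^k = (0.0, 0.0), subgradient = b - a^T x = 8.0
  y^{k+1} = 1.6 + 0.2*8.0 = 3.2
Dual objective at y_2 = 3.2: reduced costs (4.8, -5.2), box minimizer x = (0.0, 11.0)
g(y_2) = b*y + (c1 - a1*y)*x1 + (c2 - a2*y)*x2 = 8*3.2 + 4.8*0.0 + (-5.2)*11.0 = 25.6 + 0.0 - 57.2 = -31.6


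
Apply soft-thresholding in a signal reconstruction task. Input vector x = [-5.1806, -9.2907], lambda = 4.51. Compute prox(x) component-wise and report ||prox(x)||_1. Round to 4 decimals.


Soft-thresholding with lambda = 4.51:
prox(-5.1806) = sign(-5.1806)*max(|-5.1806| - 4.51, 0) = -0.6706
prox(-9.2907) = sign(-9.2907)*max(|-9.2907| - 4.51, 0) = -4.7807
prox(x) = [-0.6706, -4.7807]
||prox(x)||_1 = 0.6706 + 4.7807 = 5.4513


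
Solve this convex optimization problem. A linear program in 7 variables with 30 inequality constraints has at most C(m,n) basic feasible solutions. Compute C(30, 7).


Each vertex corresponds to some choice of n active constraints out of m, so the number of vertices is at most C(m, n) = m! / (n!(m-n)!).
m = 30, n = 7
Numerator: 30 * 29 * 28 * 27 * 26 * 25 * 24
Denominator: 7! = 5040
C(30, 7) = 2035800


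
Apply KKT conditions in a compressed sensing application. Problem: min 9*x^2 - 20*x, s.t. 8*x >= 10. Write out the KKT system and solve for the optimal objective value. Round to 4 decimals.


Step 1: Try lambda = 0 (constraint inactive).
x_unc = 20/(2*9) = 1.1111
Check: 8*1.1111 = 8.8888 < 10 -- violated!
Step 2: Constraint must be active: 8*x = 10
x* = 10/8 = 1.25
lambda = (2*9*1.25 - 20)/8 = 0.3125
Step 3: Compute optimal value.
f(x*) = 9*1.25^2 - 20*1.25 = -10.9375


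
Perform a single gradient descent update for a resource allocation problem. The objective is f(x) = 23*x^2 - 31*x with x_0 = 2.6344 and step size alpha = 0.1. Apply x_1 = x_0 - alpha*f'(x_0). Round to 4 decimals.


We compute the gradient at x_0 and apply the update.
f'(x) = 46*x - 31
f'(2.6344) = 46*2.6344 - 31 = 90.1824
x_1 = 2.6344 - 0.1*90.1824 = -6.3838


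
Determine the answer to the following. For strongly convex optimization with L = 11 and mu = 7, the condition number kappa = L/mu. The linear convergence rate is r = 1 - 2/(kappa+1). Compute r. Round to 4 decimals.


Step 1: Compute the condition number.
kappa = L/mu = 11/7 = 1.5714
Step 2: Compute the convergence rate.
r = 1 - 2/(kappa + 1) = 1 - 2*mu/(L + mu) = (L - mu)/(L + mu) = 4/18 = 0.2222


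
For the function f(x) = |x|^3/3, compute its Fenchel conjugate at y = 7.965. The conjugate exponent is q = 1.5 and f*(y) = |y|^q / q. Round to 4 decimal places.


The conjugate exponent q satisfies 1/p + 1/q = 1.
p = 3, so q = 3/(3 - 1) = 1.5
|y|^q = 7.965^1.5 = 22.4791
f*(7.965) = 22.4791 / 1.5 = 14.9861


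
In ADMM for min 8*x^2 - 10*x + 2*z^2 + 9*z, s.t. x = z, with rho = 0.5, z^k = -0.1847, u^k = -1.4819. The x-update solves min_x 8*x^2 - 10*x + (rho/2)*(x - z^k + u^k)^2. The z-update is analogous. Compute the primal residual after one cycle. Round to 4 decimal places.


ADMM iteration with rho = 0.5, z^k = -0.1847, u^k = -1.4819
Step 1: x-update.
Minimize 8*x^2 - 10*x + (0.5/2)*(x + 0.1847 - 1.4819)^2
FOC: (2*8 + 0.5)*x = 10 + 0.5*(-0.1847 + 1.4819)
x^{k+1} = 0.6454
Step 2: z-update.
Minimize 2*z^2 + 9*z + (0.5/2)*(0.6454 - z - 1.4819)^2
FOC: (2*2 + 0.5)*z = -9 + 0.5*(0.6454 - 1.4819)
z^{k+1} = -2.0929
Step 3: u-update.
u^{k+1} = -1.4819 + 0.6454 + 2.0929 = 1.2564
Step 4: Primal residual = |0.6454 + 2.0929| = 2.7383


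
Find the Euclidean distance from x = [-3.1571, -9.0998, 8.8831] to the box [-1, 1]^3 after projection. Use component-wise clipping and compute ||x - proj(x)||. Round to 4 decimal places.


Project each component onto [-1, 1].
clip(-3.1571) = -1.0, clip(-9.0998) = -1.0, clip(8.8831) = 1.0
Projection = [-1.0, -1.0, 1.0]
Squared diffs: [4.6531, 65.6068, 62.1433]
Distance = sqrt(132.4032) = 11.5067


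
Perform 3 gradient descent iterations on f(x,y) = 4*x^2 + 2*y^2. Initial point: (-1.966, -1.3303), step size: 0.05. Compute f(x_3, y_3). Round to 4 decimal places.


Gradient descent on f(x,y) = 4*x^2 + 2*y^2.
Starting point: (-1.966, -1.3303), alpha = 0.05
Step 1: grad_x = 2*4*-1.966 = -15.728, grad_y = 2*2*-1.3303 = -5.3212
  x_1 = -1.966 - 0.05*-15.728 = -1.1796
  y_1 = -1.3303 - 0.05*-5.3212 = -1.0642
Step 2: grad_x = 2*4*-1.1796 = -9.4368, grad_y = 2*2*-1.0642 = -4.257
  x_2 = -1.1796 - 0.05*-9.4368 = -0.7078
  y_2 = -1.0642 - 0.05*-4.257 = -0.8514
Step 3: grad_x = 2*4*-0.7078 = -5.6621, grad_y = 2*2*-0.8514 = -3.4056
  x_3 = -0.7078 - 0.05*-5.6621 = -0.4247
  y_3 = -0.8514 - 0.05*-3.4056 = -0.6811
f(-0.4247, -0.6811) = 4*(-0.4247)^2 + 2*(-0.6811)^2 = 1.6492


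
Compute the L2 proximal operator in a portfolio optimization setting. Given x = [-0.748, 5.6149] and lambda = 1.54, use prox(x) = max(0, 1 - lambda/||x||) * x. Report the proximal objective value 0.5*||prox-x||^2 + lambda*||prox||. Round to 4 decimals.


Step 1: Compute ||x||.
||x|| = 5.6645
Step 2: Compute scaling factor.
scale = max(0, 1 - 1.54/5.6645) = 0.7281
Step 3: prox(x) = [-0.5446, 4.0884]
||prox(x)|| = 4.1245
Step 4: Proximal objective.
0.5*||prox-x||^2 = 1.1858
lambda*||prox|| = 6.3517
Total = 7.5375


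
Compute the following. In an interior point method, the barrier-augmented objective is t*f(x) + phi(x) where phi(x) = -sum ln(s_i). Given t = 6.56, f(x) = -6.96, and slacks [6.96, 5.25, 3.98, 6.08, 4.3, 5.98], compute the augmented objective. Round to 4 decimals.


Step 1: Compute log-barrier.
ln values: [1.9402, 1.6582, 1.3813, 1.805, 1.4586, 1.7884]
phi = -(1.9402 + 1.6582 + 1.3813 + 1.805 + 1.4586 + 1.7884) = -10.0317
Step 2: Compute augmented objective.
t*f(x) = 6.56*-6.96 = -45.6576
Total = -45.6576 - 10.0317 = -55.6893


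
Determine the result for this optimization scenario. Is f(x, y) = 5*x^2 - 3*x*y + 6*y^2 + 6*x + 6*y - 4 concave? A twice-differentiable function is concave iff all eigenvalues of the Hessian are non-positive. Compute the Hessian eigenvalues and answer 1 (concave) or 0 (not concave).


The Hessian of f(x,y) = 5*x^2 - 3*x*y + 6*y^2 + 6*x + 6*y - 4 is:
H = [[10, -3], [-3, 12]]
Trace = 10 + 12 = 22
Determinant = 10*12 - (-3)^2 = 111
Discriminant = (22)^2 - 4*111 = 40.0
Eigenvalues: lambda_1 = 7.8377, lambda_2 = 14.1623
The function is not concave.

0


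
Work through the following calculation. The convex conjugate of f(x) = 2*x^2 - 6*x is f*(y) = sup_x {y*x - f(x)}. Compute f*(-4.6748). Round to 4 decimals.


f*(y) = sup_x {y*x - a*x^2 - b*x} = sup_x {(y-b)*x - a*x^2}
FOC: (y - b) - 2a*x = 0 => x* = (y - b)/(2a)
x* = (-4.6748 + 6)/(2*2) = 0.3313
f*(-4.6748) = (y-b)^2/(4a) = (-4.6748 + 6)^2/(4*2)
= 1.7562/8 = 0.2195


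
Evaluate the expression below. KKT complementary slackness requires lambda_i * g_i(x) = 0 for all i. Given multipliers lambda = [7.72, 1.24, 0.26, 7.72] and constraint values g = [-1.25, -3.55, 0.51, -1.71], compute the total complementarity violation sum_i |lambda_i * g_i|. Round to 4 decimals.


KKT complementary slackness check:
lambda_1 * g_1 = 7.72 * -1.25 = -9.65
lambda_2 * g_2 = 1.24 * -3.55 = -4.402
lambda_3 * g_3 = 0.26 * 0.51 = 0.1326
lambda_4 * g_4 = 7.72 * -1.71 = -13.2012
Total violation = 9.65 + 4.402 + 0.1326 + 13.2012 = 27.3858


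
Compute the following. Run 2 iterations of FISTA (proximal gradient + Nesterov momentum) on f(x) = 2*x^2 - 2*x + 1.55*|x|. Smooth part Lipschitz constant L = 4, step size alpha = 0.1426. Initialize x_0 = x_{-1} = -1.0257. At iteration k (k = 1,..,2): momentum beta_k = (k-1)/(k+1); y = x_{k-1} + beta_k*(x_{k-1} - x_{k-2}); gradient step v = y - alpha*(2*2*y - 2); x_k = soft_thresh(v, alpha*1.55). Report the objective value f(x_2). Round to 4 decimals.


FISTA on f(x) = 2*x^2 - 2*x + 1.55*|x|
L = 4, alpha = 0.1426
Iteration 1: beta = 0.0, y = -1.0257 + 0.0*(-1.0257 + 1.0257) = -1.0257
  grad(y) = -6.1028, v = y - alpha*grad = -0.1554
  prox(v) = soft_thresh(-0.1554, 0.221) = 0.0
Iteration 2: beta = 0.3333, y = 0.0 + 0.3333*(0.0 + 1.0257) = 0.3419
  grad(y) = -0.6324, v = y - alpha*grad = 0.4321
  prox(v) = soft_thresh(0.4321, 0.221) = 0.2111
f(x_2) = 2*0.2111^2 - 2*0.2111 + 1.55*|0.2111| = -0.0059


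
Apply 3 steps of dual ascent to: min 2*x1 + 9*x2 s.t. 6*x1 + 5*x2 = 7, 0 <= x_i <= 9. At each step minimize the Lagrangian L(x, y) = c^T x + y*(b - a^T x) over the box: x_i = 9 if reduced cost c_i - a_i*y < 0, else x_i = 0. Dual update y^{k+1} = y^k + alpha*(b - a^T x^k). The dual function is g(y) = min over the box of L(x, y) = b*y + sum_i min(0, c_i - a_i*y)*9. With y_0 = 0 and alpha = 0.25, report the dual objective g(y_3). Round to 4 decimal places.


Dual ascent for LP: min 2*x1 + 9*x2, 6*x1 + 5*x2 = 7, 0 <= x_i <= 9
Step 1: y^k = 0.0, reduced costs: (2.0, 9.0)
  x^k = (0.0, 0.0), subgradient = b - a^T x = 7.0
  y^{k+1} = 0.0 + 0.25*7.0 = 1.75
Step 2: y^k = 1.75, reduced costs: (-8.5, 0.25)
  x^k = (9.0, 0.0), subgradient = b - a^T x = -47.0
  y^{k+1} = 1.75 + 0.25*-47.0 = -10.0
Step 3: y^k = -10.0, reduced costs: (62.0, 59.0)
  x^k = (0.0, 0.0), subgradient = b - a^T x = 7.0
  y^{k+1} = -10.0 + 0.25*7.0 = -8.25
Dual objective at y_3 = -8.25: reduced costs (51.5, 50.25), box minimizer x = (0.0, 0.0)
g(y_3) = b*y + (c1 - a1*y)*x1 + (c2 - a2*y)*x2 = 7*(-8.25) + 51.5*0.0 + 50.25*0.0 = -57.75 + 0.0 + 0.0 = -57.75


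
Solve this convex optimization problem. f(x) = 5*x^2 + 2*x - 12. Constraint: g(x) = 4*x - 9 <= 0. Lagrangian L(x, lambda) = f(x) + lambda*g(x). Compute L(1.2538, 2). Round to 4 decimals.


Step 1: Evaluate f(x).
f(1.2538) = 5*1.2538^2 + 2*1.2538 - 12 = -1.6323
Step 2: Evaluate g(x).
g(1.2538) = 4*1.2538 - 9 = -3.9848
Step 3: Compute Lagrangian.
L = -1.6323 + 2*-3.9848 = -9.6019


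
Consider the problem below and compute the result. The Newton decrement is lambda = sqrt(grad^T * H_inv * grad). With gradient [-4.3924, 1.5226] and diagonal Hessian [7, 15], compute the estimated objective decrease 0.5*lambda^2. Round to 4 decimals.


Step 1: H is diagonal, so H^(-1) * g = [-0.6275, 0.1015].
Step 2: g^T H^(-1) g = sum_i g_i^2 / H_ii
  = (-4.3924)^2/7 + (1.5226)^2/15
  = 2.7562 + 0.1546 = 2.9107
Step 3: Objective decrease = 0.5 * g^T H^(-1) g = 1.4554


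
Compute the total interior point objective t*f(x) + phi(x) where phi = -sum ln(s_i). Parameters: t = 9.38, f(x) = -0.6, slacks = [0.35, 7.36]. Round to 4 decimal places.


Step 1: Compute log-barrier.
ln values: [-1.0498, 1.9961]
phi = -(-1.0498 + 1.9961) = -0.9462
Step 2: Compute augmented objective.
t*f(x) = 9.38*-0.6 = -5.628
Total = -5.628 - 0.9462 = -6.5742


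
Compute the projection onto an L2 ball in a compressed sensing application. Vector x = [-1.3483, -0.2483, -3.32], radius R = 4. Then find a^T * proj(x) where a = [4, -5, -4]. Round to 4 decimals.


Step 1: Compute ||x|| (intermediates to 6 decimals).
||x|| = sqrt((-1.3483)^2 + (-0.2483)^2 + (-3.32)^2) = 3.591931
Step 2: Project.
Since ||x|| <= R, proj = x (no scaling needed).
proj(x) = [-1.3483, -0.2483, -3.32]
Step 3: Dot product.
a^T * proj(x) = 4*(-1.3483) - 5*(-0.2483) - 4*(-3.32) = 9.1283


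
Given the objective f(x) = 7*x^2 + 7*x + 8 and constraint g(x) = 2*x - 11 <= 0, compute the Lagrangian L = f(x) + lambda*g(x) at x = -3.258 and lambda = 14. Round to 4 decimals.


Step 1: Evaluate f(x).
f(-3.258) = 7*(-3.258)^2 + 7*(-3.258) + 8 = 59.4959
Step 2: Evaluate g(x).
g(-3.258) = 2*-3.258 - 11 = -17.516
Step 3: Compute Lagrangian.
L = 59.4959 + 14*-17.516 = -185.7281


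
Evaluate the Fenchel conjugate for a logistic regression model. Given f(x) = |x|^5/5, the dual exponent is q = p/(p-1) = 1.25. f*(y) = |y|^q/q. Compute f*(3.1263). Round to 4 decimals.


The conjugate exponent q satisfies 1/p + 1/q = 1.
p = 5, so q = 5/(5 - 1) = 1.25
|y|^q = 3.1263^1.25 = 4.1571
f*(3.1263) = 4.1571 / 1.25 = 3.3257


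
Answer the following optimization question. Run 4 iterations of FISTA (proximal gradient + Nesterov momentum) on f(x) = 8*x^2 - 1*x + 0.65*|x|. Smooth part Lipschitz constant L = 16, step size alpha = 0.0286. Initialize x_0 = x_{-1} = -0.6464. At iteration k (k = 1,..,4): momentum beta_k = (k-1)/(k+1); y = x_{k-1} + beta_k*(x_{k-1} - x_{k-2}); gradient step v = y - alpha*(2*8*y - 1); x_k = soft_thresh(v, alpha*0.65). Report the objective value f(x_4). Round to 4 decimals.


FISTA on f(x) = 8*x^2 - 1*x + 0.65*|x|
L = 16, alpha = 0.0286
Iteration 1: beta = 0.0, y = -0.6464 + 0.0*(-0.6464 + 0.6464) = -0.6464
  grad(y) = -11.3424, v = y - alpha*grad = -0.322
  prox(v) = soft_thresh(-0.322, 0.0186) = -0.3034
Iteration 2: beta = 0.3333, y = -0.3034 + 0.3333*(-0.3034 + 0.6464) = -0.1891
  grad(y) = -4.0254, v = y - alpha*grad = -0.074
  prox(v) = soft_thresh(-0.074, 0.0186) = -0.0554
Iteration 3: beta = 0.5, y = -0.0554 + 0.5*(-0.0554 + 0.3034) = 0.0687
  grad(y) = 0.0984, v = y - alpha*grad = 0.0658
  prox(v) = soft_thresh(0.0658, 0.0186) = 0.0472
Iteration 4: beta = 0.6, y = 0.0472 + 0.6*(0.0472 + 0.0554) = 0.1088
  grad(y) = 0.7411, v = y - alpha*grad = 0.0876
  prox(v) = soft_thresh(0.0876, 0.0186) = 0.069
f(x_4) = 8*0.069^2 - 1*0.069 + 0.65*|0.069| = 0.014


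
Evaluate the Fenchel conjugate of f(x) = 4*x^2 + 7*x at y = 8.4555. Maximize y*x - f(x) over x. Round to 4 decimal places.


f*(y) = sup_x {y*x - a*x^2 - b*x} = sup_x {(y-b)*x - a*x^2}
FOC: (y - b) - 2a*x = 0 => x* = (y - b)/(2a)
x* = (8.4555 - 7)/(2*4) = 0.1819
f*(8.4555) = (y-b)^2/(4a) = (8.4555 - 7)^2/(4*4)
= 2.1185/16 = 0.1324


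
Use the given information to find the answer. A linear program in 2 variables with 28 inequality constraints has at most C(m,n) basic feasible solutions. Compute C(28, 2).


Each vertex corresponds to some choice of n active constraints out of m, so the number of vertices is at most C(m, n) = m! / (n!(m-n)!).
m = 28, n = 2
Numerator: 28 * 27
Denominator: 2! = 2
C(28, 2) = 378


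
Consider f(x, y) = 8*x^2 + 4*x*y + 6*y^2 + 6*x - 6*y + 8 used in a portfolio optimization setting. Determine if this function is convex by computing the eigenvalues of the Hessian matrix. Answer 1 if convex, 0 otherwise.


The Hessian of f(x,y) = 8*x^2 + 4*x*y + 6*y^2 + 6*x - 6*y + 8 is:
H = [[16, 4], [4, 12]]
Trace = 16 + 12 = 28
Determinant = 16*12 - (4)^2 = 176
Discriminant = (28)^2 - 4*176 = 80.0
Eigenvalues: lambda_1 = 9.5279, lambda_2 = 18.4721
The function is convex.

1


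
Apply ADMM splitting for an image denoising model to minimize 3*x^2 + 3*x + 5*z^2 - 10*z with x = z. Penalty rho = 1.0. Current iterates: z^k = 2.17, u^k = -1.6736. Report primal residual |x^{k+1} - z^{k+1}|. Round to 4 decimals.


ADMM iteration with rho = 1.0, z^k = 2.17, u^k = -1.6736
Step 1: x-update.
Minimize 3*x^2 + 3*x + (1.0/2)*(x - 2.17 - 1.6736)^2
FOC: (2*3 + 1.0)*x = -3 + 1.0*(2.17 + 1.6736)
x^{k+1} = 0.1205
Step 2: z-update.
Minimize 5*z^2 - 10*z + (1.0/2)*(0.1205 - z - 1.6736)^2
FOC: (2*5 + 1.0)*z = 10 + 1.0*(0.1205 - 1.6736)
z^{k+1} = 0.7679
Step 3: u-update.
u^{k+1} = -1.6736 + 0.1205 - 0.7679 = -2.321
Step 4: Primal residual = |0.1205 - 0.7679| = 0.6474


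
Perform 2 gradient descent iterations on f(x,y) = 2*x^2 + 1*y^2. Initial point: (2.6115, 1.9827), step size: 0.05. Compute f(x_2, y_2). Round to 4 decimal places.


Gradient descent on f(x,y) = 2*x^2 + 1*y^2.
Starting point: (2.6115, 1.9827), alpha = 0.05
Step 1: grad_x = 2*2*2.6115 = 10.446, grad_y = 2*1*1.9827 = 3.9654
  x_1 = 2.6115 - 0.05*10.446 = 2.0892
  y_1 = 1.9827 - 0.05*3.9654 = 1.7844
Step 2: grad_x = 2*2*2.0892 = 8.3568, grad_y = 2*1*1.7844 = 3.5689
  x_2 = 2.0892 - 0.05*8.3568 = 1.6714
  y_2 = 1.7844 - 0.05*3.5689 = 1.606
f(1.6714, 1.606) = 2*1.6714^2 + 1*1.606^2 = 8.1661


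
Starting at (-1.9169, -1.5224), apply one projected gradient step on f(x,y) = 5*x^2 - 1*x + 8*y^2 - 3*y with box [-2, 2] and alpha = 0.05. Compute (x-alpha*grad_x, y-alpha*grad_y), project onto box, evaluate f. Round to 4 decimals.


Step 1: Compute gradient at (-1.9169, -1.5224).
grad_x = 2*5*-1.9169 - 1 = -20.169
grad_y = 2*8*-1.5224 - 3 = -27.3584
Step 2: Gradient step.
x_raw = -1.9169 - 0.05*-20.169 = -0.9085
y_raw = -1.5224 - 0.05*-27.3584 = -0.1545
Step 3: Project onto [-2, 2].
x_proj = clip(-0.9085) = -0.9085
y_proj = clip(-0.1545) = -0.1545
Step 4: Evaluate f.
f(-0.9085, -0.1545) = 5.6892


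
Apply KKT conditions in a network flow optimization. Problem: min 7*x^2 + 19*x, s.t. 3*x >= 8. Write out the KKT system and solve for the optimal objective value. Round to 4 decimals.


Step 1: Try lambda = 0 (constraint inactive).
x_unc = -19/(2*7) = -1.3571
Check: 3*-1.3571 = -4.0713 < 8 -- violated!
Step 2: Constraint must be active: 3*x = 8
x* = 8/3 = 2.6667 (rounded; the exact value 8/3 is used below)
lambda = (2*7*(8/3) + 19)/3 = 18.7778
Step 3: Compute optimal value.
f(x*) = 7*(8/3)^2 + 19*(8/3) = 100.4444


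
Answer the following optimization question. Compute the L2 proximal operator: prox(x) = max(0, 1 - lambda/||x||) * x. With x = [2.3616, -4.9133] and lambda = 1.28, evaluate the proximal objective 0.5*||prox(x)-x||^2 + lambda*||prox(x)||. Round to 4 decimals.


Step 1: Compute ||x||.
||x|| = 5.4514
Step 2: Compute scaling factor.
scale = max(0, 1 - 1.28/5.4514) = 0.7652
Step 3: prox(x) = [1.8071, -3.7596]
||prox(x)|| = 4.1714
Step 4: Proximal objective.
0.5*||prox-x||^2 = 0.8192
lambda*||prox|| = 5.3394
Total = 6.1586


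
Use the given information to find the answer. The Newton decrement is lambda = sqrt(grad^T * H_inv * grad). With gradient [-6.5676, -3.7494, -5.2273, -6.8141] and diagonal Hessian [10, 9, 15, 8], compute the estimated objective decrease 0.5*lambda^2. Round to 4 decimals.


Step 1: H is diagonal, so H^(-1) * g = [-0.6568, -0.4166, -0.3485, -0.8518].
Step 2: g^T H^(-1) g = sum_i g_i^2 / H_ii
  = (-6.5676)^2/10 + (-3.7494)^2/9 + (-5.2273)^2/15 + (-6.8141)^2/8
  = 4.3133 + 1.562 + 1.8216 + 5.804 = 13.501
Step 3: Objective decrease = 0.5 * g^T H^(-1) g = 6.7505


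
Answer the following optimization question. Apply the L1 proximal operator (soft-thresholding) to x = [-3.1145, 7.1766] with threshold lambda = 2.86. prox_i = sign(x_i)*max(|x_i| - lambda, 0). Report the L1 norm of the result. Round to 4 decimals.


Soft-thresholding with lambda = 2.86:
prox(-3.1145) = sign(-3.1145)*max(|-3.1145| - 2.86, 0) = -0.2545
prox(7.1766) = sign(7.1766)*max(|7.1766| - 2.86, 0) = 4.3166
prox(x) = [-0.2545, 4.3166]
||prox(x)||_1 = 0.2545 + 4.3166 = 4.5711


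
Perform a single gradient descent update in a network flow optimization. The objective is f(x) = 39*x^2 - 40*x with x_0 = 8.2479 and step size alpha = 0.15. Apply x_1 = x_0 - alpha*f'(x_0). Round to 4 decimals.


We compute the gradient at x_0 and apply the update.
f'(x) = 78*x - 40
f'(8.2479) = 78*8.2479 - 40 = 603.3362
x_1 = 8.2479 - 0.15*603.3362 = -82.2525


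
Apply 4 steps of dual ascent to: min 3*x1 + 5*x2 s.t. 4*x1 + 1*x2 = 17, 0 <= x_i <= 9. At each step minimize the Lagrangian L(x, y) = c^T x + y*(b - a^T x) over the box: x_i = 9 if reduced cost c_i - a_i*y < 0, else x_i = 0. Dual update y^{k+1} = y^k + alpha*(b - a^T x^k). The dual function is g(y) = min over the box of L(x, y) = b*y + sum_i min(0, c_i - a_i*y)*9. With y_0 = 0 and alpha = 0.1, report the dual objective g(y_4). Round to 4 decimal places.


Dual ascent for LP: min 3*x1 + 5*x2, 4*x1 + 1*x2 = 17, 0 <= x_i <= 9
Step 1: y^k = 0.0, reduced costs: (3.0, 5.0)
  x^k = (0.0, 0.0), subgradient = b - a^T x = 17.0
  y^{k+1} = 0.0 + 0.1*17.0 = 1.7
Step 2: y^k = 1.7, reduced costs: (-3.8, 3.3)
  x^k = (9.0, 0.0), subgradient = b - a^T x = -19.0
  y^{k+1} = 1.7 + 0.1*-19.0 = -0.2
Step 3: y^k = -0.2, reduced costs: (3.8, 5.2)
  x^k = (0.0, 0.0), subgradient = b - a^T x = 17.0
  y^{k+1} = -0.2 + 0.1*17.0 = 1.5
Step 4: y^k = 1.5, reduced costs: (-3.0, 3.5)
  x^k = (9.0, 0.0), subgradient = b - a^T x = -19.0
  y^{k+1} = 1.5 + 0.1*-19.0 = -0.4
Dual objective at y_4 = -0.4: reduced costs (4.6, 5.4), box minimizer x = (0.0, 0.0)
g(y_4) = b*y + (c1 - a1*y)*x1 + (c2 - a2*y)*x2 = 17*(-0.4) + 4.6*0.0 + 5.4*0.0 = -6.8 + 0.0 + 0.0 = -6.8


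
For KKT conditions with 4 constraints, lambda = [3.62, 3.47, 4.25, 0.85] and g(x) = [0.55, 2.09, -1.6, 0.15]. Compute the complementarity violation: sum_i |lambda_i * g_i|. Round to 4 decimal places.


KKT complementary slackness check:
lambda_1 * g_1 = 3.62 * 0.55 = 1.991
lambda_2 * g_2 = 3.47 * 2.09 = 7.2523
lambda_3 * g_3 = 4.25 * -1.6 = -6.8
lambda_4 * g_4 = 0.85 * 0.15 = 0.1275
Total violation = 1.991 + 7.2523 + 6.8 + 0.1275 = 16.1708


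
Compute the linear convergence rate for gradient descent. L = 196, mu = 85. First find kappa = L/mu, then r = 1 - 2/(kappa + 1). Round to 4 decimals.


Step 1: Compute the condition number.
kappa = L/mu = 196/85 = 2.3059
Step 2: Compute the convergence rate.
r = 1 - 2/(kappa + 1) = 1 - 2*mu/(L + mu) = (L - mu)/(L + mu) = 111/281 = 0.395


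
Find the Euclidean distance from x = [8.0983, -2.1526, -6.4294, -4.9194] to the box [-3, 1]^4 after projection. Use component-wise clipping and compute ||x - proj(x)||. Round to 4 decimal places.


Project each component onto [-3, 1].
clip(8.0983) = 1.0, clip(-2.1526) = -2.1526, clip(-6.4294) = -3.0, clip(-4.9194) = -3.0
Projection = [1.0, -2.1526, -3.0, -3.0]
Squared diffs: [50.3859, 0.0, 11.7608, 3.6841]
Distance = sqrt(65.8308) = 8.1136


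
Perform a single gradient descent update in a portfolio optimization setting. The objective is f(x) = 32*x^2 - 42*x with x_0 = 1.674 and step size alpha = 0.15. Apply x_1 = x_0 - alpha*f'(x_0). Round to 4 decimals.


We compute the gradient at x_0 and apply the update.
f'(x) = 64*x - 42
f'(1.674) = 64*1.674 - 42 = 65.136
x_1 = 1.674 - 0.15*65.136 = -8.0964


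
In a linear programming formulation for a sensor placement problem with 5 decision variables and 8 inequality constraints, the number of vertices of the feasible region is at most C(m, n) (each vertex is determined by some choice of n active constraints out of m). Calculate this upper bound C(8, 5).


Each vertex corresponds to some choice of n active constraints out of m, so the number of vertices is at most C(m, n) = m! / (n!(m-n)!).
m = 8, n = 5
Numerator: 8 * 7 * 6 * 5 * 4
Denominator: 5! = 120
C(8, 5) = 56


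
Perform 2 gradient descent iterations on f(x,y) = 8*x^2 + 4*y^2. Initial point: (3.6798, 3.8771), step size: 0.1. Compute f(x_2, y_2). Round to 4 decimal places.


Gradient descent on f(x,y) = 8*x^2 + 4*y^2.
Starting point: (3.6798, 3.8771), alpha = 0.1
Step 1: grad_x = 2*8*3.6798 = 58.8768, grad_y = 2*4*3.8771 = 31.0168
  x_1 = 3.6798 - 0.1*58.8768 = -2.2079
  y_1 = 3.8771 - 0.1*31.0168 = 0.7754
Step 2: grad_x = 2*8*-2.2079 = -35.3261, grad_y = 2*4*0.7754 = 6.2034
  x_2 = -2.2079 - 0.1*-35.3261 = 1.3247
  y_2 = 0.7754 - 0.1*6.2034 = 0.1551
f(1.3247, 0.1551) = 8*1.3247^2 + 4*0.1551^2 = 14.1354


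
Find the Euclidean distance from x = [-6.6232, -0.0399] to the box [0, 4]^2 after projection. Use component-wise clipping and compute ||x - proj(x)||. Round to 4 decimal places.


Project each component onto [0, 4].
clip(-6.6232) = 0.0, clip(-0.0399) = 0.0
Projection = [0.0, 0.0]
Squared diffs: [43.8668, 0.0016]
Distance = sqrt(43.8684) = 6.6233


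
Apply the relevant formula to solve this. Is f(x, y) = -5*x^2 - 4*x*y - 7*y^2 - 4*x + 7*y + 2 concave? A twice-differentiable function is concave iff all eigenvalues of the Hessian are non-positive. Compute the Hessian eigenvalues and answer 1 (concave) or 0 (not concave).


The Hessian of f(x,y) = -5*x^2 - 4*x*y - 7*y^2 - 4*x + 7*y + 2 is:
H = [[-10, -4], [-4, -14]]
Trace = -10 - 14 = -24
Determinant = -10*-14 - (-4)^2 = 124
Discriminant = (-24)^2 - 4*124 = 80.0
Eigenvalues: lambda_1 = -16.4721, lambda_2 = -7.5279
The function is concave.

1


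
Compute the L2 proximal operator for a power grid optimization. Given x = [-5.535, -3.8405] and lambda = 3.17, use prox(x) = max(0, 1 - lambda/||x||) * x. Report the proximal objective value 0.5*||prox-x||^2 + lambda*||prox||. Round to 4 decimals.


Step 1: Compute ||x||.
||x|| = 6.7369
Step 2: Compute scaling factor.
scale = max(0, 1 - 3.17/6.7369) = 0.5295
Step 3: prox(x) = [-2.9305, -2.0334]
||prox(x)|| = 3.5669
Step 4: Proximal objective.
0.5*||prox-x||^2 = 5.0245
lambda*||prox|| = 11.3071
Total = 16.3315


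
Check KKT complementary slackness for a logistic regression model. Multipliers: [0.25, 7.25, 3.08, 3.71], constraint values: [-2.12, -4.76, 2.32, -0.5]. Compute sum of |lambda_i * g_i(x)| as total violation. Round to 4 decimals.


KKT complementary slackness check:
lambda_1 * g_1 = 0.25 * -2.12 = -0.53
lambda_2 * g_2 = 7.25 * -4.76 = -34.51
lambda_3 * g_3 = 3.08 * 2.32 = 7.1456
lambda_4 * g_4 = 3.71 * -0.5 = -1.855
Total violation = 0.53 + 34.51 + 7.1456 + 1.855 = 44.0406


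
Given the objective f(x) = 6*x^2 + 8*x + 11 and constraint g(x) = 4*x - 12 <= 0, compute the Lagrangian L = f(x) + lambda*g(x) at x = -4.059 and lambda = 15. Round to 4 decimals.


Step 1: Evaluate f(x).
f(-4.059) = 6*(-4.059)^2 + 8*(-4.059) + 11 = 77.3809
Step 2: Evaluate g(x).
g(-4.059) = 4*-4.059 - 12 = -28.236
Step 3: Compute Lagrangian.
L = 77.3809 + 15*-28.236 = -346.1591


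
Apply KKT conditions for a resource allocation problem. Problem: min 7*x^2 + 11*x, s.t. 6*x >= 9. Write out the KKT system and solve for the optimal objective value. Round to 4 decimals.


Step 1: Try lambda = 0 (constraint inactive).
x_unc = -11/(2*7) = -0.7857
Check: 6*-0.7857 = -4.7142 < 9 -- violated!
Step 2: Constraint must be active: 6*x = 9
x* = 9/6 = 1.5
lambda = (2*7*1.5 + 11)/6 = 5.3333
Step 3: Compute optimal value.
f(x*) = 7*1.5^2 + 11*1.5 = 32.25


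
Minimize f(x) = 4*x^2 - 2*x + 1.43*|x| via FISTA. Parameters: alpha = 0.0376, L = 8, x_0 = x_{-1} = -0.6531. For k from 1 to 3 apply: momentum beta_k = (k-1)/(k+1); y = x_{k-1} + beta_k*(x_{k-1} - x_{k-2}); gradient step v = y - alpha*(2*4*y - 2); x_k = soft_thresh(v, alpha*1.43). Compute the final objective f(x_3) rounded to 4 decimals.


FISTA on f(x) = 4*x^2 - 2*x + 1.43*|x|
L = 8, alpha = 0.0376
Iteration 1: beta = 0.0, y = -0.6531 + 0.0*(-0.6531 + 0.6531) = -0.6531
  grad(y) = -7.2248, v = y - alpha*grad = -0.3814
  prox(v) = soft_thresh(-0.3814, 0.0538) = -0.3277
Iteration 2: beta = 0.3333, y = -0.3277 + 0.3333*(-0.3277 + 0.6531) = -0.2192
  grad(y) = -3.7536, v = y - alpha*grad = -0.0781
  prox(v) = soft_thresh(-0.0781, 0.0538) = -0.0243
Iteration 3: beta = 0.5, y = -0.0243 + 0.5*(-0.0243 + 0.3277) = 0.1274
  grad(y) = -0.9809, v = y - alpha*grad = 0.1643
  prox(v) = soft_thresh(0.1643, 0.0538) = 0.1105
f(x_3) = 4*0.1105^2 - 2*0.1105 + 1.43*|0.1105| = -0.0141


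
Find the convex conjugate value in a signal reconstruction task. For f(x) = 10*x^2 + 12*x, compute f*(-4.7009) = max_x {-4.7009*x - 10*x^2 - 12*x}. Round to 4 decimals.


f*(y) = sup_x {y*x - a*x^2 - b*x} = sup_x {(y-b)*x - a*x^2}
FOC: (y - b) - 2a*x = 0 => x* = (y - b)/(2a)
x* = (-4.7009 - 12)/(2*10) = -0.835
f*(-4.7009) = (y-b)^2/(4a) = (-4.7009 - 12)^2/(4*10)
= 278.9201/40 = 6.973


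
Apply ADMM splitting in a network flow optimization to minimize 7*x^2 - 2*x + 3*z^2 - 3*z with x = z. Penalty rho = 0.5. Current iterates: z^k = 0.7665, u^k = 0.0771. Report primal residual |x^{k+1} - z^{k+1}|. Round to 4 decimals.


ADMM iteration with rho = 0.5, z^k = 0.7665, u^k = 0.0771
Step 1: x-update.
Minimize 7*x^2 - 2*x + (0.5/2)*(x - 0.7665 + 0.0771)^2
FOC: (2*7 + 0.5)*x = 2 + 0.5*(0.7665 - 0.0771)
x^{k+1} = 0.1617
Step 2: z-update.
Minimize 3*z^2 - 3*z + (0.5/2)*(0.1617 - z + 0.0771)^2
FOC: (2*3 + 0.5)*z = 3 + 0.5*(0.1617 + 0.0771)
z^{k+1} = 0.4799
Step 3: u-update.
u^{k+1} = 0.0771 + 0.1617 - 0.4799 = -0.2411
Step 4: Primal residual = |0.1617 - 0.4799| = 0.3182


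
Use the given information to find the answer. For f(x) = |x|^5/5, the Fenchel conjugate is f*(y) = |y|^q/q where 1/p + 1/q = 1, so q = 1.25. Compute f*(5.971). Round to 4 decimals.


The conjugate exponent q satisfies 1/p + 1/q = 1.
p = 5, so q = 5/(5 - 1) = 1.25
|y|^q = 5.971^1.25 = 9.3338
f*(5.971) = 9.3338 / 1.25 = 7.467


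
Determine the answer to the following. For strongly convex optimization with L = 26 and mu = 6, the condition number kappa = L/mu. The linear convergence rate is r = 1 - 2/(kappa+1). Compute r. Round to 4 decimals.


Step 1: Compute the condition number.
kappa = L/mu = 26/6 = 4.3333
Step 2: Compute the convergence rate.
r = 1 - 2/(kappa + 1) = 1 - 2*mu/(L + mu) = (L - mu)/(L + mu) = 20/32 = 0.625


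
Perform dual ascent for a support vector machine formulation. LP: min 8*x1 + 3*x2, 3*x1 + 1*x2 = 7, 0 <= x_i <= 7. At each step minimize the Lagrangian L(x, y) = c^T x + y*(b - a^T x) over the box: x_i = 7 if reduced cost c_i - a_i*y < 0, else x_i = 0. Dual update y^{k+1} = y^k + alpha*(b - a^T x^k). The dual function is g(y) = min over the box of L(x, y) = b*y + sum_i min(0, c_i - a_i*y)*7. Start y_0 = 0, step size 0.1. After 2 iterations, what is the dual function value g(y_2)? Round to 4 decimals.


Dual ascent for LP: min 8*x1 + 3*x2, 3*x1 + 1*x2 = 7, 0 <= x_i <= 7
Step 1: y^k = 0.0, reduced costs: (8.0, 3.0)
  x^k = (0.0, 0.0), subgradient = b - a^T x = 7.0
  y^{k+1} = 0.0 + 0.1*7.0 = 0.7
Step 2: y^k = 0.7, reduced costs: (5.9, 2.3)
  x^k = (0.0, 0.0), subgradient = b - a^T x = 7.0
  y^{k+1} = 0.7 + 0.1*7.0 = 1.4
Dual objective at y_2 = 1.4: reduced costs (3.8, 1.6), box minimizer x = (0.0, 0.0)
g(y_2) = b*y + (c1 - a1*y)*x1 + (c2 - a2*y)*x2 = 7*1.4 + 3.8*0.0 + 1.6*0.0 = 9.8 + 0.0 + 0.0 = 9.8


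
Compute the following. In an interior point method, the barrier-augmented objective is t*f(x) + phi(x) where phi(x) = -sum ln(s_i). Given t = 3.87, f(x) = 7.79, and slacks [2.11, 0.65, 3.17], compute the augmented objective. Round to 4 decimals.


Step 1: Compute log-barrier.
ln values: [0.7467, -0.4308, 1.1537]
phi = -(0.7467 - 0.4308 + 1.1537) = -1.4696
Step 2: Compute augmented objective.
t*f(x) = 3.87*7.79 = 30.1473
Total = 30.1473 - 1.4696 = 28.6777


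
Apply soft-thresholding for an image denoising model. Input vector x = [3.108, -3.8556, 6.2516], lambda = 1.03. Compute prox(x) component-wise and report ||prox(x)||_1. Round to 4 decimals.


Soft-thresholding with lambda = 1.03:
prox(3.108) = sign(3.108)*max(|3.108| - 1.03, 0) = 2.078
prox(-3.8556) = sign(-3.8556)*max(|-3.8556| - 1.03, 0) = -2.8256
prox(6.2516) = sign(6.2516)*max(|6.2516| - 1.03, 0) = 5.2216
prox(x) = [2.078, -2.8256, 5.2216]
||prox(x)||_1 = 2.078 + 2.8256 + 5.2216 = 10.1252


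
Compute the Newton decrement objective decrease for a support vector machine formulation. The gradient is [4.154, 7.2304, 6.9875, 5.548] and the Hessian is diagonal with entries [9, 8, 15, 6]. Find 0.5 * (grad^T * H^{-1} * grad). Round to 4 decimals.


Step 1: H is diagonal, so H^(-1) * g = [0.4616, 0.9038, 0.4658, 0.9247].
Step 2: g^T H^(-1) g = sum_i g_i^2 / H_ii
  = (4.154)^2/9 + (7.2304)^2/8 + (6.9875)^2/15 + (5.548)^2/6
  = 1.9173 + 6.5348 + 3.255 + 5.1301 = 16.8372
Step 3: Objective decrease = 0.5 * g^T H^(-1) g = 8.4186


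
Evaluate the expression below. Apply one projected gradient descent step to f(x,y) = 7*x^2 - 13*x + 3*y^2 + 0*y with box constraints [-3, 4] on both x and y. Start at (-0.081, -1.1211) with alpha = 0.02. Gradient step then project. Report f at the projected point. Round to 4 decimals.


Step 1: Compute gradient at (-0.081, -1.1211).
grad_x = 2*7*-0.081 - 13 = -14.134
grad_y = 2*3*-1.1211 + 0 = -6.7266
Step 2: Gradient step.
x_raw = -0.081 - 0.02*-14.134 = 0.2017
y_raw = -1.1211 - 0.02*-6.7266 = -0.9866
Step 3: Project onto [-3, 4].
x_proj = clip(0.2017) = 0.2017
y_proj = clip(-0.9866) = -0.9866
Step 4: Evaluate f.
f(0.2017, -0.9866) = 0.5828


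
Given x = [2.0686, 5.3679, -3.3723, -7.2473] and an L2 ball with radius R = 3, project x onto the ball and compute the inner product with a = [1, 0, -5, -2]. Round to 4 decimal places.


Step 1: Compute ||x|| (intermediates to 6 decimals).
||x|| = sqrt(2.0686^2 + 5.3679^2 + (-3.3723)^2 + (-7.2473)^2) = 9.848311
Step 2: Project.
Since ||x|| > R, scale = R/||x|| = 3/9.848311 = 0.304621, proj(x) = scale * x
proj(x) = [0.630139, 1.635175, -1.027273, -2.20768]
Step 3: Dot product.
a^T * proj(x) = 1*0.630139 + 0*1.635175 - 5*(-1.027273) - 2*(-2.20768) = 10.1819


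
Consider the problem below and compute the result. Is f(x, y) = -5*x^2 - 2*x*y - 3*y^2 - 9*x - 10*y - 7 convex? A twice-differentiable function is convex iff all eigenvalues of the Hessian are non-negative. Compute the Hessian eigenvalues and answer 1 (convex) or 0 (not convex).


The Hessian of f(x,y) = -5*x^2 - 2*x*y - 3*y^2 - 9*x - 10*y - 7 is:
H = [[-10, -2], [-2, -6]]
Trace = -10 - 6 = -16
Determinant = -10*-6 - (-2)^2 = 56
Discriminant = (-16)^2 - 4*56 = 32.0
Eigenvalues: lambda_1 = -10.8284, lambda_2 = -5.1716
The function is not convex.

0


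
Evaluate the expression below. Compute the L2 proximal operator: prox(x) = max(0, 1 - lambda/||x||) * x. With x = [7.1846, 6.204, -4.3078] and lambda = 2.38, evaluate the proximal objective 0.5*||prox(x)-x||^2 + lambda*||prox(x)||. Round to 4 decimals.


Step 1: Compute ||x||.
||x|| = 10.4243
Step 2: Compute scaling factor.
scale = max(0, 1 - 2.38/10.4243) = 0.7717
Step 3: prox(x) = [5.5443, 4.7875, -3.3243]
||prox(x)|| = 8.0443
Step 4: Proximal objective.
0.5*||prox-x||^2 = 2.8322
lambda*||prox|| = 19.1454
Total = 21.9775


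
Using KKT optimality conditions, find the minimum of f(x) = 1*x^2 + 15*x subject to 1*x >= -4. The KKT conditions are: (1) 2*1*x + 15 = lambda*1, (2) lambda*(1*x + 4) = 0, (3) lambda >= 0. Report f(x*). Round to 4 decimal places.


Step 1: Try lambda = 0 (constraint inactive).
x_unc = -15/(2*1) = -7.5
Check: 1*-7.5 = -7.5 < -4 -- violated!
Step 2: Constraint must be active: 1*x = -4
x* = -4/1 = -4.0
lambda = (2*1*(-4.0) + 15)/1 = 7.0
Step 3: Compute optimal value.
f(x*) = 1*(-4.0)^2 + 15*(-4.0) = -44.0


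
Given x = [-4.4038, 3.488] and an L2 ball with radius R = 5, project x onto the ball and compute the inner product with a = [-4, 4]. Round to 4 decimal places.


Step 1: Compute ||x|| (intermediates to 6 decimals).
||x|| = sqrt((-4.4038)^2 + 3.488^2) = 5.617793
Step 2: Project.
Since ||x|| > R, scale = R/||x|| = 5/5.617793 = 0.890029, proj(x) = scale * x
proj(x) = [-3.91951, 3.104421]
Step 3: Dot product.
a^T * proj(x) = -4*(-3.91951) + 4*3.104421 = 28.0957


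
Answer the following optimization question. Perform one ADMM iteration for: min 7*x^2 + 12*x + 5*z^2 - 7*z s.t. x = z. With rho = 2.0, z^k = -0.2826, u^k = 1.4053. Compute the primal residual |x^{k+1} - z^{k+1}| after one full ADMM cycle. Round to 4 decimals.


ADMM iteration with rho = 2.0, z^k = -0.2826, u^k = 1.4053
Step 1: x-update.
Minimize 7*x^2 + 12*x + (2.0/2)*(x + 0.2826 + 1.4053)^2
FOC: (2*7 + 2.0)*x = -12 + 2.0*(-0.2826 - 1.4053)
x^{k+1} = -0.961
Step 2: z-update.
Minimize 5*z^2 - 7*z + (2.0/2)*(-0.961 - z + 1.4053)^2
FOC: (2*5 + 2.0)*z = 7 + 2.0*(-0.961 + 1.4053)
z^{k+1} = 0.6574
Step 3: u-update.
u^{k+1} = 1.4053 - 0.961 - 0.6574 = -0.2131
Step 4: Primal residual = |-0.961 - 0.6574| = 1.6184
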